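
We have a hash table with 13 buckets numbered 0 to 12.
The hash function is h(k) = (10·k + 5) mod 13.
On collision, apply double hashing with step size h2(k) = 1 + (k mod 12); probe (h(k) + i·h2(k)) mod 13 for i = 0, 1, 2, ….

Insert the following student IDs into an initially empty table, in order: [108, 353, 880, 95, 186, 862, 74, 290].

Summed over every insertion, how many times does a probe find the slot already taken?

6

108 hashes to 6; slot 6 is free => place at 6.
353 hashes to 12; slot 12 is free => place at 12.
880 hashes to 4; slot 4 is free => place at 4.
95 hashes to 6, h2=12; 6 taken => place at 5.
186 hashes to 6, h2=7; 6 taken => place at 0.
862 hashes to 6, h2=11; 6,4 taken => place at 2.
74 hashes to 4, h2=3; 4 taken => place at 7.
290 hashes to 6, h2=3; 6 taken => place at 9.
Table: [186, -, 862, -, 880, 95, 108, 74, -, 290, -, -, 353]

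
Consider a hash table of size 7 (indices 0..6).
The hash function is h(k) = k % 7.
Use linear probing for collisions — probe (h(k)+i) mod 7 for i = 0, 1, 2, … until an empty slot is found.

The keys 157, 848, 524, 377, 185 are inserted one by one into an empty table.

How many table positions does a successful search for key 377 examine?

2

157: h=3 -> slot 3
848: h=1 -> slot 1
524: h=6 -> slot 6
377: h=6, probe 6,0 -> slot 0
185: h=3, probe 3,4 -> slot 4
Table: [377, 848, _, 157, 185, _, 524]
Lookup 377: h=6, probe 6,0 → found at 0.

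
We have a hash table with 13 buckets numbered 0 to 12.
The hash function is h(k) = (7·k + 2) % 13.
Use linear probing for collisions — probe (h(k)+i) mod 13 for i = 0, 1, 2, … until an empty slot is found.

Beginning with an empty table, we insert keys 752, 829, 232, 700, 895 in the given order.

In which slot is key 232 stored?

Insert 752: h=1, slot 1 empty → index 1.
Insert 829: h=7, slot 7 empty → index 7.
Insert 232: h=1, slot 1 occupied → index 2.
Insert 700: h=1, slots 1,2 occupied → index 3.
Insert 895: h=1, slots 1,2,3 occupied → index 4.
Table: [∅, 752, 232, 700, 895, ∅, ∅, 829, ∅, ∅, ∅, ∅, ∅]

2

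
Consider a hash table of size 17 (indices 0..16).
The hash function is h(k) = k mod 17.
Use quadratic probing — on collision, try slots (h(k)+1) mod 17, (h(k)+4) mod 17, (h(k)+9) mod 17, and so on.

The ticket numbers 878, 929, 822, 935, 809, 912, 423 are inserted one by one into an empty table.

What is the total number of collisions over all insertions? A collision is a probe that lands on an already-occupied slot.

878: h=11 → slot 11
929: h=11, probe 11,12 → slot 12
822: h=6 → slot 6
935: h=0 → slot 0
809: h=10 → slot 10
912: h=11, probe 11,12,15 → slot 15
423: h=15, probe 15,16 → slot 16
Table: [935, —, —, —, —, —, 822, —, —, —, 809, 878, 929, —, —, 912, 423]

4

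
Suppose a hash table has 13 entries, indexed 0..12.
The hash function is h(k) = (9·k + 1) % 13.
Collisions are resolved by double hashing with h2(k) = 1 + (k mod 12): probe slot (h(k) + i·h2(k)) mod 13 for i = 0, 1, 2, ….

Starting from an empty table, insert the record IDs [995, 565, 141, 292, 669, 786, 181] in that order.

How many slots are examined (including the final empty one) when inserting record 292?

995: h=12 → slot 12
565: h=3 → slot 3
141: h=9 → slot 9
292: h=3, h2=5, probe 3,8 → slot 8
669: h=3, h2=10, probe 3,0 → slot 0
786: h=3, h2=7, probe 3,10 → slot 10
181: h=5 → slot 5
Table: [669, -, -, 565, -, 181, -, -, 292, 141, 786, -, 995]

2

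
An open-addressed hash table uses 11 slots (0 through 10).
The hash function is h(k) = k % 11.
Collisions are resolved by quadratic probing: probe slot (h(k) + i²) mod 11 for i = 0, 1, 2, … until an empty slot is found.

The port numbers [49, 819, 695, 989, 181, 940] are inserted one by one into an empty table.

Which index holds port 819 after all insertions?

6

Insert 49: h=5, slot 5 empty -> index 5.
Insert 819: h=5, slot 5 occupied -> index 6.
Insert 695: h=2, slot 2 empty -> index 2.
Insert 989: h=10, slot 10 empty -> index 10.
Insert 181: h=5, slots 5,6 occupied -> index 9.
Insert 940: h=5, slots 5,6,9 occupied -> index 3.
Table: [., ., 695, 940, ., 49, 819, ., ., 181, 989]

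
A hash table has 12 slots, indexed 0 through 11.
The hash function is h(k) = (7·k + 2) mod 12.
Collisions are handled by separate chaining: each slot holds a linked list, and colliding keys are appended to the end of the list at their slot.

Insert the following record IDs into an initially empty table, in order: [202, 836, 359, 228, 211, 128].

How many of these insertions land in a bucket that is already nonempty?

1

Insert 202: h=0, bucket 0 empty → new chain.
Insert 836: h=10, bucket 10 empty → new chain.
Insert 359: h=7, bucket 7 empty → new chain.
Insert 228: h=2, bucket 2 empty → new chain.
Insert 211: h=3, bucket 3 empty → new chain.
Insert 128: h=10, bucket 10 nonempty → append to chain.
Final buckets:
0: 202
1: —
2: 228
3: 211
4: —
5: —
6: —
7: 359
8: —
9: —
10: 836 -> 128
11: —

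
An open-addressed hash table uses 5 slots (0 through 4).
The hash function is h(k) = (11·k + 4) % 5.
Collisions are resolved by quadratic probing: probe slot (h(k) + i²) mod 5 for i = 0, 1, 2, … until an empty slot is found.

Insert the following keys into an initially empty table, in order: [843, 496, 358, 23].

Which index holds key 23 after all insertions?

843 hashes to 2; slot 2 is free -> place at 2.
496 hashes to 0; slot 0 is free -> place at 0.
358 hashes to 2; 2 taken -> place at 3.
23 hashes to 2; 2,3 taken -> place at 1.
Table: [496, 23, 843, 358, _]

1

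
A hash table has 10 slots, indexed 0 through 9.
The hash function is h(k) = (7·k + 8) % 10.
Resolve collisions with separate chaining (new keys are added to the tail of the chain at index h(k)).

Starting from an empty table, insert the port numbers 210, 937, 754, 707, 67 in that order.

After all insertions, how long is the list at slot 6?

Insert 210: h=8, bucket 8 empty → new chain.
Insert 937: h=7, bucket 7 empty → new chain.
Insert 754: h=6, bucket 6 empty → new chain.
Insert 707: h=7, bucket 7 nonempty → append to chain.
Insert 67: h=7, bucket 7 nonempty → append to chain.
Final buckets:
0: -
1: -
2: -
3: -
4: -
5: -
6: 754
7: 937 -> 707 -> 67
8: 210
9: -

1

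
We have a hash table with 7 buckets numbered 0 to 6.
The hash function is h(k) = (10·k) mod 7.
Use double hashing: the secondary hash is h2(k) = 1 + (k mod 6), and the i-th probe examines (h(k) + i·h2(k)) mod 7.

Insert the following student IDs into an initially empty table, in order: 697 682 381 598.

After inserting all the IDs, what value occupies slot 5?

697 hashes to 5; slot 5 is free -> place at 5.
682 hashes to 2; slot 2 is free -> place at 2.
381 hashes to 2, h2=4; 2 taken -> place at 6.
598 hashes to 2, h2=5; 2 taken -> place at 0.
Table: [598, ., 682, ., ., 697, 381]

697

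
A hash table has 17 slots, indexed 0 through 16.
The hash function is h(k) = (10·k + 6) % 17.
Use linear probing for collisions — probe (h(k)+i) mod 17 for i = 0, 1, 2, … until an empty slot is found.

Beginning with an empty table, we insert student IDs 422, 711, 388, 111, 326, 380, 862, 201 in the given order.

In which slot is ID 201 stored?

14

422 hashes to 10; slot 10 is free => place at 10.
711 hashes to 10; 10 taken => place at 11.
388 hashes to 10; 10,11 taken => place at 12.
111 hashes to 11; 11,12 taken => place at 13.
326 hashes to 2; slot 2 is free => place at 2.
380 hashes to 15; slot 15 is free => place at 15.
862 hashes to 7; slot 7 is free => place at 7.
201 hashes to 10; 10,11,12,13 taken => place at 14.
Table: [_, _, 326, _, _, _, _, 862, _, _, 422, 711, 388, 111, 201, 380, _]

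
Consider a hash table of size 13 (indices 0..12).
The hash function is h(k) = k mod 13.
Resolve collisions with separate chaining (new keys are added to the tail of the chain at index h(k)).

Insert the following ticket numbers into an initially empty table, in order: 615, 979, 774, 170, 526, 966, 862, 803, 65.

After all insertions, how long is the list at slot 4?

4

615 -> bucket 4
979 -> bucket 4 (collision)
774 -> bucket 7
170 -> bucket 1
526 -> bucket 6
966 -> bucket 4 (collision)
862 -> bucket 4 (collision)
803 -> bucket 10
65 -> bucket 0
Final buckets:
0: 65
1: 170
2: —
3: —
4: 615 -> 979 -> 966 -> 862
5: —
6: 526
7: 774
8: —
9: —
10: 803
11: —
12: —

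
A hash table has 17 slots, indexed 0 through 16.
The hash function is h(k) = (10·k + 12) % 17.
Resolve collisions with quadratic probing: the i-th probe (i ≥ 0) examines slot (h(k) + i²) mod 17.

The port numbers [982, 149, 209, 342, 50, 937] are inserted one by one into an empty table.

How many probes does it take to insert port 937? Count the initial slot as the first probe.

2

Insert 982: h=6, slot 6 empty => index 6.
Insert 149: h=6, slot 6 occupied => index 7.
Insert 209: h=11, slot 11 empty => index 11.
Insert 342: h=15, slot 15 empty => index 15.
Insert 50: h=2, slot 2 empty => index 2.
Insert 937: h=15, slot 15 occupied => index 16.
Table: [-, -, 50, -, -, -, 982, 149, -, -, -, 209, -, -, -, 342, 937]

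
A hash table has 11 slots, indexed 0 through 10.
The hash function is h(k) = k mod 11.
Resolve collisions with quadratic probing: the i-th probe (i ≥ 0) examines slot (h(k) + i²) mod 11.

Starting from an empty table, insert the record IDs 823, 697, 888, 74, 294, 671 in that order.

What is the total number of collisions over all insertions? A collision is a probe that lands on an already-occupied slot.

5

Insert 823: h=9, slot 9 empty → index 9.
Insert 697: h=4, slot 4 empty → index 4.
Insert 888: h=8, slot 8 empty → index 8.
Insert 74: h=8, slots 8,9 occupied → index 1.
Insert 294: h=8, slots 8,9,1 occupied → index 6.
Insert 671: h=0, slot 0 empty → index 0.
Table: [671, 74, ∅, ∅, 697, ∅, 294, ∅, 888, 823, ∅]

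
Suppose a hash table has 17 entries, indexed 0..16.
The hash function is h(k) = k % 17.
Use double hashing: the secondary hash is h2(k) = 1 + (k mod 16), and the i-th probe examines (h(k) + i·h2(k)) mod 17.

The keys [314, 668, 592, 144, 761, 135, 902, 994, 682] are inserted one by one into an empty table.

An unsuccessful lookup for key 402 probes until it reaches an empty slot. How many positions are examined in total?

314 hashes to 8; slot 8 is free => place at 8.
668 hashes to 5; slot 5 is free => place at 5.
592 hashes to 14; slot 14 is free => place at 14.
144 hashes to 8, h2=1; 8 taken => place at 9.
761 hashes to 13; slot 13 is free => place at 13.
135 hashes to 16; slot 16 is free => place at 16.
902 hashes to 1; slot 1 is free => place at 1.
994 hashes to 8, h2=3; 8 taken => place at 11.
682 hashes to 2; slot 2 is free => place at 2.
Table: [_, 902, 682, _, _, 668, _, _, 314, 144, _, 994, _, 761, 592, _, 135]
Lookup 402: h=11, h2=3, probe 11,14,0 → slot 0 empty, not found.

3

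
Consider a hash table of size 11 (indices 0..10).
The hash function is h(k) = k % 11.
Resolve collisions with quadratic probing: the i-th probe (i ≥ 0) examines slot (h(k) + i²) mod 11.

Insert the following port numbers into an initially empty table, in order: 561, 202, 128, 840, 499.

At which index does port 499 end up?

561: h=0 => slot 0
202: h=4 => slot 4
128: h=7 => slot 7
840: h=4, probe 4,5 => slot 5
499: h=4, probe 4,5,8 => slot 8
Table: [561, ∅, ∅, ∅, 202, 840, ∅, 128, 499, ∅, ∅]

8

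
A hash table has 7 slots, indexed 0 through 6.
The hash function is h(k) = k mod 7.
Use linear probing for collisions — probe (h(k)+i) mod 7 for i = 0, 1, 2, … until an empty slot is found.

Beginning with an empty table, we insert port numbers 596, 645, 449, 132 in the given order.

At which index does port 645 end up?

596 hashes to 1; slot 1 is free -> place at 1.
645 hashes to 1; 1 taken -> place at 2.
449 hashes to 1; 1,2 taken -> place at 3.
132 hashes to 6; slot 6 is free -> place at 6.
Table: [∅, 596, 645, 449, ∅, ∅, 132]

2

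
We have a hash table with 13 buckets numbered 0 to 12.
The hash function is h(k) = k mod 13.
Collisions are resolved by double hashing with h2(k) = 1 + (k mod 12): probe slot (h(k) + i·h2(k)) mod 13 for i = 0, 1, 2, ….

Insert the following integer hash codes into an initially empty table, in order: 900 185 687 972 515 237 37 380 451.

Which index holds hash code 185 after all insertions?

Insert 900: h=3, slot 3 empty => index 3.
Insert 185: h=3, h2=6, slot 3 occupied => index 9.
Insert 687: h=11, slot 11 empty => index 11.
Insert 972: h=10, slot 10 empty => index 10.
Insert 515: h=8, slot 8 empty => index 8.
Insert 237: h=3, h2=10, slot 3 occupied => index 0.
Insert 37: h=11, h2=2, slots 11,0 occupied => index 2.
Insert 380: h=3, h2=9, slot 3 occupied => index 12.
Insert 451: h=9, h2=8, slot 9 occupied => index 4.
Table: [237, ., 37, 900, 451, ., ., ., 515, 185, 972, 687, 380]

9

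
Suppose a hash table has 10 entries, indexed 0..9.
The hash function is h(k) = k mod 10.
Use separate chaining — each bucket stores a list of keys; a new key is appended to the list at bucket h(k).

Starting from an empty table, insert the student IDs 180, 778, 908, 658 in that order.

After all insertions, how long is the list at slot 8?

Insert 180: h=0, bucket 0 empty -> new chain.
Insert 778: h=8, bucket 8 empty -> new chain.
Insert 908: h=8, bucket 8 nonempty -> append to chain.
Insert 658: h=8, bucket 8 nonempty -> append to chain.
Final buckets:
0: 180
1: .
2: .
3: .
4: .
5: .
6: .
7: .
8: 778 -> 908 -> 658
9: .

3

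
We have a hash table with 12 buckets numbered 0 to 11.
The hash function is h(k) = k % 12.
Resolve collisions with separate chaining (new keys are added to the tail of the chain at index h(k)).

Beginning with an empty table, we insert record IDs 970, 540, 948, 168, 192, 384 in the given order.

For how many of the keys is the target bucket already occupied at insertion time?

Insert 970: h=10, bucket 10 empty -> new chain.
Insert 540: h=0, bucket 0 empty -> new chain.
Insert 948: h=0, bucket 0 nonempty -> append to chain.
Insert 168: h=0, bucket 0 nonempty -> append to chain.
Insert 192: h=0, bucket 0 nonempty -> append to chain.
Insert 384: h=0, bucket 0 nonempty -> append to chain.
Final buckets:
0: 540 -> 948 -> 168 -> 192 -> 384
1: ∅
2: ∅
3: ∅
4: ∅
5: ∅
6: ∅
7: ∅
8: ∅
9: ∅
10: 970
11: ∅

4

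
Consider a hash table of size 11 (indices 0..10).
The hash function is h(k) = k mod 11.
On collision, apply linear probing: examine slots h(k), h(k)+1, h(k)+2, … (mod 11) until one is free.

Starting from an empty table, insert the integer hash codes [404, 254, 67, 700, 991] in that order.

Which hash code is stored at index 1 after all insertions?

254

Insert 404: h=8, slot 8 empty -> index 8.
Insert 254: h=1, slot 1 empty -> index 1.
Insert 67: h=1, slot 1 occupied -> index 2.
Insert 700: h=7, slot 7 empty -> index 7.
Insert 991: h=1, slots 1,2 occupied -> index 3.
Table: [∅, 254, 67, 991, ∅, ∅, ∅, 700, 404, ∅, ∅]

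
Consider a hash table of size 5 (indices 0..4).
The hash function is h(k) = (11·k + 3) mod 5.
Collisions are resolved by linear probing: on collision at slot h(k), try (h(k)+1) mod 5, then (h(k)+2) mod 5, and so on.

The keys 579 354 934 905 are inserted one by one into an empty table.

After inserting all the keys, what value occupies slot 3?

579: h=2 => slot 2
354: h=2, probe 2,3 => slot 3
934: h=2, probe 2,3,4 => slot 4
905: h=3, probe 3,4,0 => slot 0
Table: [905, ., 579, 354, 934]

354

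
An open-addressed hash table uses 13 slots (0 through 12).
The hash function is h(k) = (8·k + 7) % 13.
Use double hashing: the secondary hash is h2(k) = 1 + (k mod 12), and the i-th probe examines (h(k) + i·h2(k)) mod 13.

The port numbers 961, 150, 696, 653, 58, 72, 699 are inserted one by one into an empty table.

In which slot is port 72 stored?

961: h=12 -> slot 12
150: h=11 -> slot 11
696: h=11, h2=1, probe 11,12,0 -> slot 0
653: h=5 -> slot 5
58: h=3 -> slot 3
72: h=11, h2=1, probe 11,12,0,1 -> slot 1
699: h=9 -> slot 9
Table: [696, 72, —, 58, —, 653, —, —, —, 699, —, 150, 961]

1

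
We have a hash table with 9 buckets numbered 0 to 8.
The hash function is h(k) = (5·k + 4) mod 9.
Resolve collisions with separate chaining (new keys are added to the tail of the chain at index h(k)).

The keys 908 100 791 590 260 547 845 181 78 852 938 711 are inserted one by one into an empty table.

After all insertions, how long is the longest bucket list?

908 -> bucket 8
100 -> bucket 0
791 -> bucket 8 (collision)
590 -> bucket 2
260 -> bucket 8 (collision)
547 -> bucket 3
845 -> bucket 8 (collision)
181 -> bucket 0 (collision)
78 -> bucket 7
852 -> bucket 7 (collision)
938 -> bucket 5
711 -> bucket 4
Final buckets:
0: 100 -> 181
1: -
2: 590
3: 547
4: 711
5: 938
6: -
7: 78 -> 852
8: 908 -> 791 -> 260 -> 845

4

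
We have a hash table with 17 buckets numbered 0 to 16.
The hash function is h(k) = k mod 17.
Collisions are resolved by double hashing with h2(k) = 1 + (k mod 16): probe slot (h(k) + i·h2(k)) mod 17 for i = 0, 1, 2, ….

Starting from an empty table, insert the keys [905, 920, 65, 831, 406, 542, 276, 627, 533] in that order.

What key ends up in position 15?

905: h=4 => slot 4
920: h=2 => slot 2
65: h=14 => slot 14
831: h=15 => slot 15
406: h=15, h2=7, probe 15,5 => slot 5
542: h=15, h2=15, probe 15,13 => slot 13
276: h=4, h2=5, probe 4,9 => slot 9
627: h=15, h2=4, probe 15,2,6 => slot 6
533: h=6, h2=6, probe 6,12 => slot 12
Table: [—, —, 920, —, 905, 406, 627, —, —, 276, —, —, 533, 542, 65, 831, —]

831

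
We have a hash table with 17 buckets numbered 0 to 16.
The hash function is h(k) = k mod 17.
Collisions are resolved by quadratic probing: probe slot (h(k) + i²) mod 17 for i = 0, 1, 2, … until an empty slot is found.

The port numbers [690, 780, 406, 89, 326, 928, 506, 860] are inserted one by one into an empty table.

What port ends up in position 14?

860

690 hashes to 10; slot 10 is free -> place at 10.
780 hashes to 15; slot 15 is free -> place at 15.
406 hashes to 15; 15 taken -> place at 16.
89 hashes to 4; slot 4 is free -> place at 4.
326 hashes to 3; slot 3 is free -> place at 3.
928 hashes to 10; 10 taken -> place at 11.
506 hashes to 13; slot 13 is free -> place at 13.
860 hashes to 10; 10,11 taken -> place at 14.
Table: [., ., ., 326, 89, ., ., ., ., ., 690, 928, ., 506, 860, 780, 406]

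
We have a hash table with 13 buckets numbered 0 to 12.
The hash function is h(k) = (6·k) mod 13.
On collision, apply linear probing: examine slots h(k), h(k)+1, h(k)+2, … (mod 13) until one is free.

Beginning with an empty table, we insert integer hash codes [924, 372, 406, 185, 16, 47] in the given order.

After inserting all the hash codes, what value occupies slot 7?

185

Insert 924: h=6, slot 6 empty -> index 6.
Insert 372: h=9, slot 9 empty -> index 9.
Insert 406: h=5, slot 5 empty -> index 5.
Insert 185: h=5, slots 5,6 occupied -> index 7.
Insert 16: h=5, slots 5,6,7 occupied -> index 8.
Insert 47: h=9, slot 9 occupied -> index 10.
Table: [∅, ∅, ∅, ∅, ∅, 406, 924, 185, 16, 372, 47, ∅, ∅]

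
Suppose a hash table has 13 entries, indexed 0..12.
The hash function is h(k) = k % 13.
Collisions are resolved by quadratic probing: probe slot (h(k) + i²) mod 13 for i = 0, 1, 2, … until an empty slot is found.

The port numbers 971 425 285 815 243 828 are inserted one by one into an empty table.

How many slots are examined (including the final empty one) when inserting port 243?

4

971: h=9 -> slot 9
425: h=9, probe 9,10 -> slot 10
285: h=12 -> slot 12
815: h=9, probe 9,10,0 -> slot 0
243: h=9, probe 9,10,0,5 -> slot 5
828: h=9, probe 9,10,0,5,12,8 -> slot 8
Table: [815, ∅, ∅, ∅, ∅, 243, ∅, ∅, 828, 971, 425, ∅, 285]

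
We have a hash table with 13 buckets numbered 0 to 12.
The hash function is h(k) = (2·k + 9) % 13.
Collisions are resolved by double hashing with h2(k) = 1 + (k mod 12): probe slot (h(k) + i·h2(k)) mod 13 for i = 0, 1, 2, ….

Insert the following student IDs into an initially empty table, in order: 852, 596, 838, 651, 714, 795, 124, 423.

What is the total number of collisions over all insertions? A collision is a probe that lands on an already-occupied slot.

2

852 hashes to 10; slot 10 is free => place at 10.
596 hashes to 5; slot 5 is free => place at 5.
838 hashes to 8; slot 8 is free => place at 8.
651 hashes to 11; slot 11 is free => place at 11.
714 hashes to 7; slot 7 is free => place at 7.
795 hashes to 0; slot 0 is free => place at 0.
124 hashes to 10, h2=5; 10 taken => place at 2.
423 hashes to 10, h2=4; 10 taken => place at 1.
Table: [795, 423, 124, -, -, 596, -, 714, 838, -, 852, 651, -]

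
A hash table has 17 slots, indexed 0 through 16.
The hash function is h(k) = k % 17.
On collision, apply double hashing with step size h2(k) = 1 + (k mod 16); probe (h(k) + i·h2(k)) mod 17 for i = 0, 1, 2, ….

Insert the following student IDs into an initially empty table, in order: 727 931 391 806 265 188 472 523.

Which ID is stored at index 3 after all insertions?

Insert 727: h=13, slot 13 empty => index 13.
Insert 931: h=13, h2=4, slot 13 occupied => index 0.
Insert 391: h=0, h2=8, slot 0 occupied => index 8.
Insert 806: h=7, slot 7 empty => index 7.
Insert 265: h=10, slot 10 empty => index 10.
Insert 188: h=1, slot 1 empty => index 1.
Insert 472: h=13, h2=9, slot 13 occupied => index 5.
Insert 523: h=13, h2=12, slots 13,8 occupied => index 3.
Table: [931, 188, ., 523, ., 472, ., 806, 391, ., 265, ., ., 727, ., ., .]

523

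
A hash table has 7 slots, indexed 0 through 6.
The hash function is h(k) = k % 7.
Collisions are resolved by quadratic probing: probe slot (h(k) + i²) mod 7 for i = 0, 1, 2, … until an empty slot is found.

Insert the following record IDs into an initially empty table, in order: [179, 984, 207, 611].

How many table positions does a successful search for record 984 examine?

2

179 hashes to 4; slot 4 is free → place at 4.
984 hashes to 4; 4 taken → place at 5.
207 hashes to 4; 4,5 taken → place at 1.
611 hashes to 2; slot 2 is free → place at 2.
Table: [-, 207, 611, -, 179, 984, -]
Lookup 984: h=4, probe 4,5 → found at 5.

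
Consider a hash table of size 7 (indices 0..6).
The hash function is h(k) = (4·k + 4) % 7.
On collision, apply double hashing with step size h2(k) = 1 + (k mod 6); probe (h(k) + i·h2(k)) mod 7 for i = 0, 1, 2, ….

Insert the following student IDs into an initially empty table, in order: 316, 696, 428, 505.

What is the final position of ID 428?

316: h=1 => slot 1
696: h=2 => slot 2
428: h=1, h2=3, probe 1,4 => slot 4
505: h=1, h2=2, probe 1,3 => slot 3
Table: [_, 316, 696, 505, 428, _, _]

4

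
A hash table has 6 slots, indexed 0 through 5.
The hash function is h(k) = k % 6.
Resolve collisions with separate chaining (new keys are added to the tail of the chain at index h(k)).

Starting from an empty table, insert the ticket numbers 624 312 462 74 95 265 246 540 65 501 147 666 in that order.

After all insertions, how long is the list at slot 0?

624 -> bucket 0
312 -> bucket 0 (collision)
462 -> bucket 0 (collision)
74 -> bucket 2
95 -> bucket 5
265 -> bucket 1
246 -> bucket 0 (collision)
540 -> bucket 0 (collision)
65 -> bucket 5 (collision)
501 -> bucket 3
147 -> bucket 3 (collision)
666 -> bucket 0 (collision)
Final buckets:
0: 624 -> 312 -> 462 -> 246 -> 540 -> 666
1: 265
2: 74
3: 501 -> 147
4: .
5: 95 -> 65

6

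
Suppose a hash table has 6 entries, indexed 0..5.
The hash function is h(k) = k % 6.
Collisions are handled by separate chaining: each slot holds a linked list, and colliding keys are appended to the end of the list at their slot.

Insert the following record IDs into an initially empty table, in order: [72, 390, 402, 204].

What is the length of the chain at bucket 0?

4

Insert 72: h=0, bucket 0 empty -> new chain.
Insert 390: h=0, bucket 0 nonempty -> append to chain.
Insert 402: h=0, bucket 0 nonempty -> append to chain.
Insert 204: h=0, bucket 0 nonempty -> append to chain.
Final buckets:
0: 72 -> 390 -> 402 -> 204
1: _
2: _
3: _
4: _
5: _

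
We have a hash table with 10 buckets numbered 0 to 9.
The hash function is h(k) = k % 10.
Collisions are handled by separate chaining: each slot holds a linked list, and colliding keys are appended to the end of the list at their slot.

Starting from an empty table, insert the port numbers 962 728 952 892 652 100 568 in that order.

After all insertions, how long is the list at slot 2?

Insert 962: h=2, bucket 2 empty → new chain.
Insert 728: h=8, bucket 8 empty → new chain.
Insert 952: h=2, bucket 2 nonempty → append to chain.
Insert 892: h=2, bucket 2 nonempty → append to chain.
Insert 652: h=2, bucket 2 nonempty → append to chain.
Insert 100: h=0, bucket 0 empty → new chain.
Insert 568: h=8, bucket 8 nonempty → append to chain.
Final buckets:
0: 100
1: _
2: 962 -> 952 -> 892 -> 652
3: _
4: _
5: _
6: _
7: _
8: 728 -> 568
9: _

4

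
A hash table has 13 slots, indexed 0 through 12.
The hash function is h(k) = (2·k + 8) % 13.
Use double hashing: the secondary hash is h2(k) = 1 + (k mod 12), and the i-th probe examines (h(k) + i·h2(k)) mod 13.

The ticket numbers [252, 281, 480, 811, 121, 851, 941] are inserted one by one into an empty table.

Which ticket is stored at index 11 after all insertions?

252: h=5 => slot 5
281: h=11 => slot 11
480: h=6 => slot 6
811: h=5, h2=8, probe 5,0 => slot 0
121: h=3 => slot 3
851: h=7 => slot 7
941: h=5, h2=6, probe 5,11,4 => slot 4
Table: [811, _, _, 121, 941, 252, 480, 851, _, _, _, 281, _]

281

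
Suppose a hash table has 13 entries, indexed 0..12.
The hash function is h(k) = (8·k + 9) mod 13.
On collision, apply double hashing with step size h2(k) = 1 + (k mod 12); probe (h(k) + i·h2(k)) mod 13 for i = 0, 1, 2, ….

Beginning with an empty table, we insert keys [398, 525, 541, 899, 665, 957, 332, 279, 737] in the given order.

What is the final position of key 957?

2

398 hashes to 8; slot 8 is free => place at 8.
525 hashes to 10; slot 10 is free => place at 10.
541 hashes to 8, h2=2; 8,10 taken => place at 12.
899 hashes to 12, h2=12; 12 taken => place at 11.
665 hashes to 12, h2=6; 12 taken => place at 5.
957 hashes to 8, h2=10; 8,5 taken => place at 2.
332 hashes to 0; slot 0 is free => place at 0.
279 hashes to 5, h2=4; 5 taken => place at 9.
737 hashes to 3; slot 3 is free => place at 3.
Table: [332, ., 957, 737, ., 665, ., ., 398, 279, 525, 899, 541]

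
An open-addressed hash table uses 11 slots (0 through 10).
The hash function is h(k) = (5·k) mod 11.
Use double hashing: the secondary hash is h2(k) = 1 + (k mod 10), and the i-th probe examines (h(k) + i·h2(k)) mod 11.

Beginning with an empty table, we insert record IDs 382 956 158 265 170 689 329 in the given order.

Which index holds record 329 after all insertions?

4

382: h=7 => slot 7
956: h=6 => slot 6
158: h=9 => slot 9
265: h=5 => slot 5
170: h=3 => slot 3
689: h=2 => slot 2
329: h=6, h2=10, probe 6,5,4 => slot 4
Table: [_, _, 689, 170, 329, 265, 956, 382, _, 158, _]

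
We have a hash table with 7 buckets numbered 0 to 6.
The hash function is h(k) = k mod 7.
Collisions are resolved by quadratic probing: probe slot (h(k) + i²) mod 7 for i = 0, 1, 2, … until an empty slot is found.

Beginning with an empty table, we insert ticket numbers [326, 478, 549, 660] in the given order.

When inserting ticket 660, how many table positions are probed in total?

3

Insert 326: h=4, slot 4 empty => index 4.
Insert 478: h=2, slot 2 empty => index 2.
Insert 549: h=3, slot 3 empty => index 3.
Insert 660: h=2, slots 2,3 occupied => index 6.
Table: [∅, ∅, 478, 549, 326, ∅, 660]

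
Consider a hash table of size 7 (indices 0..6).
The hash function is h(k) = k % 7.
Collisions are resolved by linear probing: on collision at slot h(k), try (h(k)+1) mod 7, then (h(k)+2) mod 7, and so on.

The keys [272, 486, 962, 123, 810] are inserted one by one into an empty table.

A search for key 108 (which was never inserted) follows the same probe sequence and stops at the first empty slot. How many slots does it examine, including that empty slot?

Insert 272: h=6, slot 6 empty => index 6.
Insert 486: h=3, slot 3 empty => index 3.
Insert 962: h=3, slot 3 occupied => index 4.
Insert 123: h=4, slot 4 occupied => index 5.
Insert 810: h=5, slots 5,6 occupied => index 0.
Table: [810, ., ., 486, 962, 123, 272]
Lookup 108: h=3, probe 3,4,5,6,0,1 → slot 1 empty, not found.

6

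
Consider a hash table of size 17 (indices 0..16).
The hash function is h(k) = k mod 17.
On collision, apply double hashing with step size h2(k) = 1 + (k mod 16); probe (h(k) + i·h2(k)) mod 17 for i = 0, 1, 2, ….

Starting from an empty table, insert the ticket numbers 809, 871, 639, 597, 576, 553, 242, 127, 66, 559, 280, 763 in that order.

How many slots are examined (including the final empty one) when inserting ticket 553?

809: h=10 -> slot 10
871: h=4 -> slot 4
639: h=10, h2=16, probe 10,9 -> slot 9
597: h=2 -> slot 2
576: h=15 -> slot 15
553: h=9, h2=10, probe 9,2,12 -> slot 12
242: h=4, h2=3, probe 4,7 -> slot 7
127: h=8 -> slot 8
66: h=15, h2=3, probe 15,1 -> slot 1
559: h=15, h2=16, probe 15,14 -> slot 14
280: h=8, h2=9, probe 8,0 -> slot 0
763: h=15, h2=12, probe 15,10,5 -> slot 5
Table: [280, 66, 597, ∅, 871, 763, ∅, 242, 127, 639, 809, ∅, 553, ∅, 559, 576, ∅]

3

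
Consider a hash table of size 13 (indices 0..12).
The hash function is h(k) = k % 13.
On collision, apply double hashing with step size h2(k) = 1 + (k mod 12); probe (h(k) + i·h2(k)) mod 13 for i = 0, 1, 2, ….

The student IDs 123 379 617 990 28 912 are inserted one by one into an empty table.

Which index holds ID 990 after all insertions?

123: h=6 => slot 6
379: h=2 => slot 2
617: h=6, h2=6, probe 6,12 => slot 12
990: h=2, h2=7, probe 2,9 => slot 9
28: h=2, h2=5, probe 2,7 => slot 7
912: h=2, h2=1, probe 2,3 => slot 3
Table: [∅, ∅, 379, 912, ∅, ∅, 123, 28, ∅, 990, ∅, ∅, 617]

9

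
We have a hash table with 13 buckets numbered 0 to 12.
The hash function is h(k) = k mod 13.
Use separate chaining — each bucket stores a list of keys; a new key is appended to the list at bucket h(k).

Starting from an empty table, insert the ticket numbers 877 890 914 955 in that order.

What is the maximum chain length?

877 → bucket 6
890 → bucket 6 (collision)
914 → bucket 4
955 → bucket 6 (collision)
Final buckets:
0: -
1: -
2: -
3: -
4: 914
5: -
6: 877 -> 890 -> 955
7: -
8: -
9: -
10: -
11: -
12: -

3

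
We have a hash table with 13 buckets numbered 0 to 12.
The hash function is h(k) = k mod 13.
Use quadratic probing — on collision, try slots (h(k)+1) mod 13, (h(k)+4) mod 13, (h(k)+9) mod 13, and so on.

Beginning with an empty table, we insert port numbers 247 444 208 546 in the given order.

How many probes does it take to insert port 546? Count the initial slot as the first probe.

247 hashes to 0; slot 0 is free -> place at 0.
444 hashes to 2; slot 2 is free -> place at 2.
208 hashes to 0; 0 taken -> place at 1.
546 hashes to 0; 0,1 taken -> place at 4.
Table: [247, 208, 444, —, 546, —, —, —, —, —, —, —, —]

3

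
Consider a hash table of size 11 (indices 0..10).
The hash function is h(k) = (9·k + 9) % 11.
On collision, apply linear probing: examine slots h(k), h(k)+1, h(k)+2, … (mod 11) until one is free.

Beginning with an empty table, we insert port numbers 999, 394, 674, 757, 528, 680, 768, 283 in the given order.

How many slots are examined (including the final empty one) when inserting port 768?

6

999: h=2 → slot 2
394: h=2, probe 2,3 → slot 3
674: h=3, probe 3,4 → slot 4
757: h=2, probe 2,3,4,5 → slot 5
528: h=9 → slot 9
680: h=2, probe 2,3,4,5,6 → slot 6
768: h=2, probe 2,3,4,5,6,7 → slot 7
283: h=4, probe 4,5,6,7,8 → slot 8
Table: [-, -, 999, 394, 674, 757, 680, 768, 283, 528, -]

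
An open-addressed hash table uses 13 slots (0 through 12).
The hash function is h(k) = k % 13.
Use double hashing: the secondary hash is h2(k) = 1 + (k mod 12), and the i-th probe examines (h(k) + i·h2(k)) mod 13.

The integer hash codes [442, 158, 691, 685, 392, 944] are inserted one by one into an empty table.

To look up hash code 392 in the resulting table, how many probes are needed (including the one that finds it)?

Insert 442: h=0, slot 0 empty -> index 0.
Insert 158: h=2, slot 2 empty -> index 2.
Insert 691: h=2, h2=8, slot 2 occupied -> index 10.
Insert 685: h=9, slot 9 empty -> index 9.
Insert 392: h=2, h2=9, slot 2 occupied -> index 11.
Insert 944: h=8, slot 8 empty -> index 8.
Table: [442, ., 158, ., ., ., ., ., 944, 685, 691, 392, .]
Lookup 392: h=2, h2=9, probe 2,11 → found at 11.

2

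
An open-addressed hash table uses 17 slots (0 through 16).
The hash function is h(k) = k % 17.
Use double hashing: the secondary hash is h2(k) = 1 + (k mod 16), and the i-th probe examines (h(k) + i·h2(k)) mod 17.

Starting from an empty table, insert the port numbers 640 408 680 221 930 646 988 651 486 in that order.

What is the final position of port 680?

Insert 640: h=11, slot 11 empty => index 11.
Insert 408: h=0, slot 0 empty => index 0.
Insert 680: h=0, h2=9, slot 0 occupied => index 9.
Insert 221: h=0, h2=14, slot 0 occupied => index 14.
Insert 930: h=12, slot 12 empty => index 12.
Insert 646: h=0, h2=7, slot 0 occupied => index 7.
Insert 988: h=2, slot 2 empty => index 2.
Insert 651: h=5, slot 5 empty => index 5.
Insert 486: h=10, slot 10 empty => index 10.
Table: [408, _, 988, _, _, 651, _, 646, _, 680, 486, 640, 930, _, 221, _, _]

9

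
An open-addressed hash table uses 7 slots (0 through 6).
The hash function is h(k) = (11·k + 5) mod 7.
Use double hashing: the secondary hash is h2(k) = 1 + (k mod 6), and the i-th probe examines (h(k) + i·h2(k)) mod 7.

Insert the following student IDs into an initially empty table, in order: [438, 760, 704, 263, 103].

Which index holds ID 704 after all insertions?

3

438 hashes to 0; slot 0 is free -> place at 0.
760 hashes to 0, h2=5; 0 taken -> place at 5.
704 hashes to 0, h2=3; 0 taken -> place at 3.
263 hashes to 0, h2=6; 0 taken -> place at 6.
103 hashes to 4; slot 4 is free -> place at 4.
Table: [438, -, -, 704, 103, 760, 263]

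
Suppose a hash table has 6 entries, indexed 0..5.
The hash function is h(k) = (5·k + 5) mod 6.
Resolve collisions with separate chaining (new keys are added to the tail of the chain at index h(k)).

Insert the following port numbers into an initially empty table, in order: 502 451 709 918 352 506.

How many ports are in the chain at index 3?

1

502 → bucket 1
451 → bucket 4
709 → bucket 4 (collision)
918 → bucket 5
352 → bucket 1 (collision)
506 → bucket 3
Final buckets:
0: —
1: 502 -> 352
2: —
3: 506
4: 451 -> 709
5: 918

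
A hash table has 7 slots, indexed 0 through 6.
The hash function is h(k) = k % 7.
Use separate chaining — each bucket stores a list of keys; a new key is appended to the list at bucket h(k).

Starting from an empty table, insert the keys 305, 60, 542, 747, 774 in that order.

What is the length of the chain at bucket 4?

3

Insert 305: h=4, bucket 4 empty → new chain.
Insert 60: h=4, bucket 4 nonempty → append to chain.
Insert 542: h=3, bucket 3 empty → new chain.
Insert 747: h=5, bucket 5 empty → new chain.
Insert 774: h=4, bucket 4 nonempty → append to chain.
Final buckets:
0: _
1: _
2: _
3: 542
4: 305 -> 60 -> 774
5: 747
6: _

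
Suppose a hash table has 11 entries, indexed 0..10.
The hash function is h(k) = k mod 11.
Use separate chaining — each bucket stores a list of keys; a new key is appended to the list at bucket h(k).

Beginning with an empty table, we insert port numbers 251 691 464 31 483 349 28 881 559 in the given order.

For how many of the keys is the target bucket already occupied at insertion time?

3

251 → bucket 9
691 → bucket 9 (collision)
464 → bucket 2
31 → bucket 9 (collision)
483 → bucket 10
349 → bucket 8
28 → bucket 6
881 → bucket 1
559 → bucket 9 (collision)
Final buckets:
0: _
1: 881
2: 464
3: _
4: _
5: _
6: 28
7: _
8: 349
9: 251 -> 691 -> 31 -> 559
10: 483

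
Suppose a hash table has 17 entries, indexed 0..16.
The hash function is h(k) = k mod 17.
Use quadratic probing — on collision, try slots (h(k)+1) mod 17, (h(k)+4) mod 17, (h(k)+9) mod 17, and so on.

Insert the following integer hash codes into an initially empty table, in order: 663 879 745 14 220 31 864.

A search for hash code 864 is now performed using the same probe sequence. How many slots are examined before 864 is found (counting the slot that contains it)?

663: h=0 => slot 0
879: h=12 => slot 12
745: h=14 => slot 14
14: h=14, probe 14,15 => slot 15
220: h=16 => slot 16
31: h=14, probe 14,15,1 => slot 1
864: h=14, probe 14,15,1,6 => slot 6
Table: [663, 31, ., ., ., ., 864, ., ., ., ., ., 879, ., 745, 14, 220]
Lookup 864: h=14, probe 14,15,1,6 → found at 6.

4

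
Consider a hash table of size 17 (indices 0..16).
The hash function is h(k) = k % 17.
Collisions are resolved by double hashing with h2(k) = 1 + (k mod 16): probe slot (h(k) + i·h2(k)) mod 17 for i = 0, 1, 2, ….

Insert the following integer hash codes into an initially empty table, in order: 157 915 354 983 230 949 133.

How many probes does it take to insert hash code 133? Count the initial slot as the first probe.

4

157: h=4 -> slot 4
915: h=14 -> slot 14
354: h=14, h2=3, probe 14,0 -> slot 0
983: h=14, h2=8, probe 14,5 -> slot 5
230: h=9 -> slot 9
949: h=14, h2=6, probe 14,3 -> slot 3
133: h=14, h2=6, probe 14,3,9,15 -> slot 15
Table: [354, -, -, 949, 157, 983, -, -, -, 230, -, -, -, -, 915, 133, -]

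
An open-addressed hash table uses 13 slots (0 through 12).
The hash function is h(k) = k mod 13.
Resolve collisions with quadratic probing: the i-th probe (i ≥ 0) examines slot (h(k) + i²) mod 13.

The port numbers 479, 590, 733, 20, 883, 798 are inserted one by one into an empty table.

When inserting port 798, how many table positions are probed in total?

3

479: h=11 -> slot 11
590: h=5 -> slot 5
733: h=5, probe 5,6 -> slot 6
20: h=7 -> slot 7
883: h=12 -> slot 12
798: h=5, probe 5,6,9 -> slot 9
Table: [., ., ., ., ., 590, 733, 20, ., 798, ., 479, 883]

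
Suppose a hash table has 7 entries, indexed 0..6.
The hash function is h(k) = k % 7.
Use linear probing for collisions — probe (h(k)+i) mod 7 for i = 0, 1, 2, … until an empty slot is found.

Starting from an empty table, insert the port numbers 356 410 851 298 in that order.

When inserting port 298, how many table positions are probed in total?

Insert 356: h=6, slot 6 empty => index 6.
Insert 410: h=4, slot 4 empty => index 4.
Insert 851: h=4, slot 4 occupied => index 5.
Insert 298: h=4, slots 4,5,6 occupied => index 0.
Table: [298, ., ., ., 410, 851, 356]

4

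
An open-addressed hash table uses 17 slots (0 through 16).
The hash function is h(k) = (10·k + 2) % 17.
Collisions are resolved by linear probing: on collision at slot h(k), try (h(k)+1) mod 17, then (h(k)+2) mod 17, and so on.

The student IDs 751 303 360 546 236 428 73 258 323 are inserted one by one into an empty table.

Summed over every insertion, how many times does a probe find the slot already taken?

751: h=15 => slot 15
303: h=6 => slot 6
360: h=15, probe 15,16 => slot 16
546: h=5 => slot 5
236: h=16, probe 16,0 => slot 0
428: h=15, probe 15,16,0,1 => slot 1
73: h=1, probe 1,2 => slot 2
258: h=15, probe 15,16,0,1,2,3 => slot 3
323: h=2, probe 2,3,4 => slot 4
Table: [236, 428, 73, 258, 323, 546, 303, ., ., ., ., ., ., ., ., 751, 360]

13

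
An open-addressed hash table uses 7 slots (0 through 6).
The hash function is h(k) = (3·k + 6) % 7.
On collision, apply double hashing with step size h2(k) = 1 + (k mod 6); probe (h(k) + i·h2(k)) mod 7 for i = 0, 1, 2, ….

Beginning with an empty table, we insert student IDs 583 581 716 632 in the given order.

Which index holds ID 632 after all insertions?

583: h=5 => slot 5
581: h=6 => slot 6
716: h=5, h2=3, probe 5,1 => slot 1
632: h=5, h2=3, probe 5,1,4 => slot 4
Table: [—, 716, —, —, 632, 583, 581]

4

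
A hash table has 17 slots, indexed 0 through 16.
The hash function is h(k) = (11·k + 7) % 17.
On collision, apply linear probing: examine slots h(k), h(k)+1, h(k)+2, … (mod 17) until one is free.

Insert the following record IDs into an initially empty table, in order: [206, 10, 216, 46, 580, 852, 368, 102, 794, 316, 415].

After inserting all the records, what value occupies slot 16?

316

Insert 206: h=12, slot 12 empty => index 12.
Insert 10: h=15, slot 15 empty => index 15.
Insert 216: h=3, slot 3 empty => index 3.
Insert 46: h=3, slot 3 occupied => index 4.
Insert 580: h=12, slot 12 occupied => index 13.
Insert 852: h=12, slots 12,13 occupied => index 14.
Insert 368: h=9, slot 9 empty => index 9.
Insert 102: h=7, slot 7 empty => index 7.
Insert 794: h=3, slots 3,4 occupied => index 5.
Insert 316: h=15, slot 15 occupied => index 16.
Insert 415: h=16, slot 16 occupied => index 0.
Table: [415, -, -, 216, 46, 794, -, 102, -, 368, -, -, 206, 580, 852, 10, 316]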